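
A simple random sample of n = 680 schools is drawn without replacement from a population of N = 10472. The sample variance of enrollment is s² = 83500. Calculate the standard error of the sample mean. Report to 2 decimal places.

Under SRS without replacement, Var(ȳ) = (1 − f)·s²/n with f = n/N = 680/10472 = 0.06493506.
Var(ȳ) = (1 − 0.06493506)·83500/680 = 0.93506494·122.79412 = 114.82047.
SE(ȳ) = √(114.82047) = 10.72.

10.72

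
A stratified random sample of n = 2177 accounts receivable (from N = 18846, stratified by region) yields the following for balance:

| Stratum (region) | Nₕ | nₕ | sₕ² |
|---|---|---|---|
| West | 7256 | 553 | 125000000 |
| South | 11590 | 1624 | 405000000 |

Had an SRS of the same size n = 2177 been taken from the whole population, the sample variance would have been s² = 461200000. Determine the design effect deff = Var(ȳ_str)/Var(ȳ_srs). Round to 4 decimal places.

0.5980

Var(ȳ_str) = Σ Wₕ²(1−fₕ)sₕ²/nₕ with Wₕ = Nₕ/18846:
  West: (7256/18846)²·(1−553/7256)·125000000/553 = 30953.731
  South: (11590/18846)²·(1−1624/11590)·405000000/1624 = 81102.631
  → Var(ȳ_str) = 112056.36.
Var(ȳ_srs) = (1 − 2177/18846)·461200000/2177 = 187379.13.
deff = 112056.36 / 187379.13 = 0.5980.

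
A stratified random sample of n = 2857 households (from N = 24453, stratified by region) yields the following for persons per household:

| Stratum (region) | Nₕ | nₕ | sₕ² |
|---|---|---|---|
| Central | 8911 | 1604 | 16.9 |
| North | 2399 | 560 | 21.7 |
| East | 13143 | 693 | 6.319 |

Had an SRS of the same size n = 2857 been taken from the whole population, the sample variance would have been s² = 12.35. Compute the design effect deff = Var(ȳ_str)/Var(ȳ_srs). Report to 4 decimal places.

1.0290

Var(ȳ_str) = Σ Wₕ²(1−fₕ)sₕ²/nₕ with Wₕ = Nₕ/24453:
  Central: (8911/24453)²·(1−1604/8911)·16.9/1604 = 0.0011473174
  North: (2399/24453)²·(1−560/2399)·21.7/560 = 2.8590344 × 10^-4
  East: (13143/24453)²·(1−693/13143)·6.319/693 = 0.0024952536
  → Var(ȳ_str) = 0.0039284744.
Var(ȳ_srs) = (1 − 2857/24453)·12.35/2857 = 0.0038176656.
deff = 0.0039284744 / 0.0038176656 = 1.0290.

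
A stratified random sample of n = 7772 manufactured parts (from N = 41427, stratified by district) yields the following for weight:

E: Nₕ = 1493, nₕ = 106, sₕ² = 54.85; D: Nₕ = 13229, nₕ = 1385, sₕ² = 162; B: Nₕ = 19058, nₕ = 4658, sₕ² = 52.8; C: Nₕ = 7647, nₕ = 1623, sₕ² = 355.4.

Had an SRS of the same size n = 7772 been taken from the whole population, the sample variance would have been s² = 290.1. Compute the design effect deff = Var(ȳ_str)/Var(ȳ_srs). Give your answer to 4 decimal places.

Var(ȳ_str) = Σ Wₕ²(1−fₕ)sₕ²/nₕ with Wₕ = Nₕ/41427:
  E: (1493/41427)²·(1−106/1493)·54.85/106 = 6.2436718 × 10^-4
  D: (13229/41427)²·(1−1385/13229)·162/1385 = 0.01067883
  B: (19058/41427)²·(1−4658/19058)·52.8/4658 = 0.0018126222
  C: (7647/41427)²·(1−1623/7647)·355.4/1623 = 0.0058777077
  → Var(ȳ_str) = 0.018993527.
Var(ȳ_srs) = (1 − 7772/41427)·290.1/7772 = 0.03032362.
deff = 0.018993527 / 0.03032362 = 0.6264.

0.6264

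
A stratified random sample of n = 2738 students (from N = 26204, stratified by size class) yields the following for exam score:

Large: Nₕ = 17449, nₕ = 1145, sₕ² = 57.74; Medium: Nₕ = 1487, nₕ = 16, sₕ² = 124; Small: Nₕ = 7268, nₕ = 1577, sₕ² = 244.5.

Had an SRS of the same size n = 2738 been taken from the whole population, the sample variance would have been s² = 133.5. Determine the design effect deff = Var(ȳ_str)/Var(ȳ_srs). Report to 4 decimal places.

1.2578

Var(ȳ_str) = Σ Wₕ²(1−fₕ)sₕ²/nₕ with Wₕ = Nₕ/26204:
  Large: (17449/26204)²·(1−1145/17449)·57.74/1145 = 0.020893001
  Medium: (1487/26204)²·(1−16/1487)·124/16 = 0.024688242
  Small: (7268/26204)²·(1−1577/7268)·244.5/1577 = 0.0093393251
  → Var(ȳ_str) = 0.054920568.
Var(ȳ_srs) = (1 − 2738/26204)·133.5/2738 = 0.043663576.
deff = 0.054920568 / 0.043663576 = 1.2578.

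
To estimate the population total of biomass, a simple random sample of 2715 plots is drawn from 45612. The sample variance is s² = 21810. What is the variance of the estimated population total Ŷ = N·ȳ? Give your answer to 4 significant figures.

Var(Ŷ) = N²·Var(ȳ) = N²·(1 − n/N)·s²/n.
f = 2715/45612 = 0.05952381; Var(ȳ) = 0.94047619·21810/2715 = 7.5549855.
Var(Ŷ) = 45612² · 7.5549855 = 1.5717804 × 10^10.

1.572 × 10^10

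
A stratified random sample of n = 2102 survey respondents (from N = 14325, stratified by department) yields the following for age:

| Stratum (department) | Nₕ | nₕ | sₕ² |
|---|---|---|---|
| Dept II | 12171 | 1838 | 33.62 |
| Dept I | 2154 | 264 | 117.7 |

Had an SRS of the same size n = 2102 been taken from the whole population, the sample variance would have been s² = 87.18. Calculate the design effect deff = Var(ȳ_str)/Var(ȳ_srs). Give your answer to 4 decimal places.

Var(ȳ_str) = Σ Wₕ²(1−fₕ)sₕ²/nₕ with Wₕ = Nₕ/14325:
  Dept II: (12171/14325)²·(1−1838/12171)·33.62/1838 = 0.011210259
  Dept I: (2154/14325)²·(1−264/2154)·117.7/264 = 0.0088448562
  → Var(ȳ_str) = 0.020055115.
Var(ȳ_srs) = (1 − 2102/14325)·87.18/2102 = 0.035388922.
deff = 0.020055115 / 0.035388922 = 0.5667.

0.5667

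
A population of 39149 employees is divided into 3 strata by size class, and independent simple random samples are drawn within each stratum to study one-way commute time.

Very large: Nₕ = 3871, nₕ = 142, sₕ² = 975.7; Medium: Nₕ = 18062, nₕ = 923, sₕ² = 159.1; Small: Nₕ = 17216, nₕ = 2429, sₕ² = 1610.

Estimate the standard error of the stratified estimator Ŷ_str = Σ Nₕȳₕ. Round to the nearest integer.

Var(Ŷ_str) = Σₕ Nₕ²(1 − fₕ)sₕ²/nₕ.
Very large: 3871²·(1 − 142/3871)·975.7/142 = 9.9184433 × 10^7.
Medium: 18062²·(1 − 923/18062)·159.1/923 = 5.3360488 × 10^7.
Small: 17216²·(1 − 2429/17216)·1610/2429 = 1.6873714 × 10^8.
Sum = 3.2128206 × 10^8.
SE = √(3.2128206 × 10^8) = 17924.

17924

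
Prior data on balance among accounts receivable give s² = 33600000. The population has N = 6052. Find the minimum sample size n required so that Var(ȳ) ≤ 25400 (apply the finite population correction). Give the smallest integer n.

Without fpc, n₀ = s²/D = 33600000/25400 = 1322.8346.
With fpc, (1 − n/N)·s²/n ≤ D requires n ≥ n₀/(1 + n₀/N) = 1322.8346/(1 + 1322.8346/6052) = 1085.5559.
Rounding up, n = 1086.

1086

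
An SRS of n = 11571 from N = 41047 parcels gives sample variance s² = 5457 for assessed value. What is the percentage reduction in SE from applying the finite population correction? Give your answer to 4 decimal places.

f = n/N = 11571/41047 = 0.28189636.
SE_no-fpc = √(s²/n) = 0.68673871; SE_fpc = √((1−f)s²/n) = 0.58194922.
Ratio = √(1−f) = 0.84740996. Reduction = 100·(1 − 0.84740996) = 15.2590%.

15.2590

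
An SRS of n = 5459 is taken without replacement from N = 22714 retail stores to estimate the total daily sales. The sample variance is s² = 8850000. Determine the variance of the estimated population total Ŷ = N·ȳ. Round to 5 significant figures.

6.3539 × 10^11

Var(Ŷ) = N²·Var(ȳ) = N²·(1 − n/N)·s²/n.
f = 5459/22714 = 0.24033636; Var(ȳ) = 0.75966364·8850000/5459 = 1231.5485.
Var(Ŷ) = 22714² · 1231.5485 = 6.3538764 × 10^11.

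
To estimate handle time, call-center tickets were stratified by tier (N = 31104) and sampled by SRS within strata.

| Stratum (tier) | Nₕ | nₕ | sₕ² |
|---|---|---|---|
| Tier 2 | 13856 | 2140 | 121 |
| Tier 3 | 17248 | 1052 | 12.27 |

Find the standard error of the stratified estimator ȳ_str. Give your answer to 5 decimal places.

0.11338

Var(ȳ_str) = Σₕ Wₕ²(1 − fₕ)sₕ²/nₕ with Wₕ = Nₕ/N, N = 31104.
Tier 2: Wₕ = 0.44547325; term = 0.44547325²·(1 − 0.15444573)·121/2140 = 0.0094875996.
Tier 3: Wₕ = 0.55452675; term = 0.55452675²·(1 − 0.06099258)·12.27/1052 = 0.0033677733.
Sum = 0.012855373.
SE = √(0.012855373) = 0.11338.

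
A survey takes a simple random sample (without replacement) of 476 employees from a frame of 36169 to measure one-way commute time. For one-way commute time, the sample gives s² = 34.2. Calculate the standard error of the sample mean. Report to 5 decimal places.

0.26628

Under SRS without replacement, Var(ȳ) = (1 − f)·s²/n with f = n/N = 476/36169 = 0.01316044.
Var(ȳ) = (1 − 0.01316044)·34.2/476 = 0.98683956·0.071848739 = 0.070903178.
SE(ȳ) = √(0.070903178) = 0.26628.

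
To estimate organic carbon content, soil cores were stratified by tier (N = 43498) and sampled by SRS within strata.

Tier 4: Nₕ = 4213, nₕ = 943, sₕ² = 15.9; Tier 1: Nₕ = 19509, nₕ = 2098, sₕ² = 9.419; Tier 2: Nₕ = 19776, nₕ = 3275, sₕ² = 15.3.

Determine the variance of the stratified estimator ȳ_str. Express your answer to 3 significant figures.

Var(ȳ_str) = Σₕ Wₕ²(1 − fₕ)sₕ²/nₕ with Wₕ = Nₕ/N, N = 43498.
Tier 4: Wₕ = 0.09685503; term = 0.09685503²·(1 − 0.22383100)·15.9/943 = 1.2276825 × 10^-4.
Tier 1: Wₕ = 0.44850338; term = 0.44850338²·(1 − 0.10754011)·9.419/2098 = 8.0597108 × 10^-4.
Tier 2: Wₕ = 0.45464159; term = 0.45464159²·(1 − 0.16560477)·15.3/3275 = 8.0573136 × 10^-4.
Sum = 0.0017344707.

0.00173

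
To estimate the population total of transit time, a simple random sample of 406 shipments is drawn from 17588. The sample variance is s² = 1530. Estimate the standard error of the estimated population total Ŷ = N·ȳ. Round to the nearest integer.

33746

Var(Ŷ) = N²·Var(ȳ) = N²·(1 − n/N)·s²/n.
f = 406/17588 = 0.02308392; Var(ȳ) = 0.97691608·1530/406 = 3.6814818.
Var(Ŷ) = 17588² · 3.6814818 = 1.1388213 × 10^9.
SE(Ŷ) = √(1.1388213 × 10^9) = 33746.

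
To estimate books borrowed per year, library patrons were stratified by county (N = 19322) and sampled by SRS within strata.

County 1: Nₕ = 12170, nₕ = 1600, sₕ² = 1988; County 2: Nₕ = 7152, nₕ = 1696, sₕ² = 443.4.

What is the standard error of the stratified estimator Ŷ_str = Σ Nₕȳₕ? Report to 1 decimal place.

Var(Ŷ_str) = Σₕ Nₕ²(1 − fₕ)sₕ²/nₕ.
County 1: 12170²·(1 − 1600/12170)·1988/1600 = 1.5983135 × 10^8.
County 2: 7152²·(1 − 1696/7152)·443.4/1696 = 1.020168 × 10^7.
Sum = 1.7003303 × 10^8.
SE = √(1.7003303 × 10^8) = 13039.7.

13039.7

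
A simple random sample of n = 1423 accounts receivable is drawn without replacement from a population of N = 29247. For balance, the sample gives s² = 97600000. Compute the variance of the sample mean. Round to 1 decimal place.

Under SRS without replacement, Var(ȳ) = (1 − f)·s²/n with f = n/N = 1423/29247 = 0.04865456.
Var(ȳ) = (1 − 0.04865456)·97600000/1423 = 0.95134544·68587.491 = 65250.397.

65250.4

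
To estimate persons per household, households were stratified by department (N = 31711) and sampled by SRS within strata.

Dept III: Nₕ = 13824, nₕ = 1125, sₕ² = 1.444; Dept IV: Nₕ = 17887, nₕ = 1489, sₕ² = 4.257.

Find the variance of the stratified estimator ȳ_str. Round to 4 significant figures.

Var(ȳ_str) = Σₕ Wₕ²(1 − fₕ)sₕ²/nₕ with Wₕ = Nₕ/N, N = 31711.
Dept III: Wₕ = 0.43593706; term = 0.43593706²·(1 − 0.08138021)·1.444/1125 = 2.2407739 × 10^-4.
Dept IV: Wₕ = 0.56406294; term = 0.56406294²·(1 − 0.08324481)·4.257/1489 = 8.3390671 × 10^-4.
Sum = 0.0010579841.

0.001058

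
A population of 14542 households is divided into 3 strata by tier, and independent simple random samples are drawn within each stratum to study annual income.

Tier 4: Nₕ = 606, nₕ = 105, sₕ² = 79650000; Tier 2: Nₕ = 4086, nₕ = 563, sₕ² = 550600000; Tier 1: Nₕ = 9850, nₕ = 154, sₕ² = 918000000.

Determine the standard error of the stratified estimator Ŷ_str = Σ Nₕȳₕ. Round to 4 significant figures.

2.416 × 10^7

Var(Ŷ_str) = Σₕ Nₕ²(1 − fₕ)sₕ²/nₕ.
Tier 4: 606²·(1 − 105/606)·79650000/105 = 2.3030684 × 10^11.
Tier 2: 4086²·(1 − 563/4086)·550600000/563 = 1.4077931 × 10^13.
Tier 1: 9850²·(1 − 154/9850)·918000000/154 = 5.693126 × 10^14.
Sum = 5.8362084 × 10^14.
SE = √(5.8362084 × 10^14) = 2.416 × 10^7.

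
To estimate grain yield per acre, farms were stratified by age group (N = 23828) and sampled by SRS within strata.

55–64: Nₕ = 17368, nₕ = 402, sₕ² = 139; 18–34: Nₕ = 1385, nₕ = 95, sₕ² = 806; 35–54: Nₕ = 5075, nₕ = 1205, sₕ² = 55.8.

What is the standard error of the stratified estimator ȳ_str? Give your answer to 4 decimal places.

Var(ȳ_str) = Σₕ Wₕ²(1 − fₕ)sₕ²/nₕ with Wₕ = Nₕ/N, N = 23828.
55–64: Wₕ = 0.72889038; term = 0.72889038²·(1 − 0.02314602)·139/402 = 0.17944974.
18–34: Wₕ = 0.05812490; term = 0.05812490²·(1 − 0.06859206)·806/95 = 0.026697816.
35–54: Wₕ = 0.21298472; term = 0.21298472²·(1 − 0.23743842)·55.8/1205 = 0.0016018394.
Sum = 0.2077494.
SE = √(0.2077494) = 0.4558.

0.4558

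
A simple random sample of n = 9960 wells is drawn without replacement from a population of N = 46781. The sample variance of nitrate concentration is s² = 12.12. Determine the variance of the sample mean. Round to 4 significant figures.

9.578 × 10^-4

Under SRS without replacement, Var(ȳ) = (1 − f)·s²/n with f = n/N = 9960/46781 = 0.21290695.
Var(ȳ) = (1 − 0.21290695)·12.12/9960 = 0.78709305·0.0012168675 = 9.5778793 × 10^-4.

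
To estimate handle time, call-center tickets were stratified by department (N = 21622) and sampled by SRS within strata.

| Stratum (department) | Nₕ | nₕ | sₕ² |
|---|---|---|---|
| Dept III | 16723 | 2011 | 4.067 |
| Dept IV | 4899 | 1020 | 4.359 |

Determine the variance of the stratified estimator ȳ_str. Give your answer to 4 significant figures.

Var(ȳ_str) = Σₕ Wₕ²(1 − fₕ)sₕ²/nₕ with Wₕ = Nₕ/N, N = 21622.
Dept III: Wₕ = 0.77342522; term = 0.77342522²·(1 − 0.12025354)·4.067/2011 = 0.0010642809.
Dept IV: Wₕ = 0.22657478; term = 0.22657478²·(1 − 0.20820576)·4.359/1020 = 1.7370895 × 10^-4.
Sum = 0.0012379899.

0.001238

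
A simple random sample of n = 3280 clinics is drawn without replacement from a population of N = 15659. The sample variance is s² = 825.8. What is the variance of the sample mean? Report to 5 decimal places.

Under SRS without replacement, Var(ȳ) = (1 − f)·s²/n with f = n/N = 3280/15659 = 0.20946421.
Var(ȳ) = (1 − 0.20946421)·825.8/3280 = 0.79053579·0.25176829 = 0.19903185.

0.19903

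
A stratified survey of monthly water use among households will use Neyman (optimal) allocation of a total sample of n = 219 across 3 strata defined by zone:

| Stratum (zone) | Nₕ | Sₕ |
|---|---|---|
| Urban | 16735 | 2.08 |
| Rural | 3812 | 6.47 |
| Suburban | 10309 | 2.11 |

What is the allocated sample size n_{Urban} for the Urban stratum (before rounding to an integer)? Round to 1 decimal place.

Neyman allocation: nₕ = n·NₕSₕ / Σⱼ NⱼSⱼ.
Σ NⱼSⱼ = 16735·2.08 + 3812·6.47 + 10309·2.11 = 81224.43.
n_{Urban} = 219·16735·2.08 / 81224.43 = 93.9.

93.9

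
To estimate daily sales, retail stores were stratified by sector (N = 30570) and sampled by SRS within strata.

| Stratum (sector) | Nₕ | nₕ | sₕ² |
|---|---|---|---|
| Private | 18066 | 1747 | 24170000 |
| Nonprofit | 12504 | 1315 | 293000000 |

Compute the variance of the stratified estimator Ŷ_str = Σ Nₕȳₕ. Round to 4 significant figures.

3.525 × 10^13

Var(Ŷ_str) = Σₕ Nₕ²(1 − fₕ)sₕ²/nₕ.
Private: 18066²·(1 − 1747/18066)·24170000/1747 = 4.0788646 × 10^12.
Nonprofit: 12504²·(1 − 1315/12504)·293000000/1315 = 3.1173252 × 10^13.
Sum = 3.5252117 × 10^13.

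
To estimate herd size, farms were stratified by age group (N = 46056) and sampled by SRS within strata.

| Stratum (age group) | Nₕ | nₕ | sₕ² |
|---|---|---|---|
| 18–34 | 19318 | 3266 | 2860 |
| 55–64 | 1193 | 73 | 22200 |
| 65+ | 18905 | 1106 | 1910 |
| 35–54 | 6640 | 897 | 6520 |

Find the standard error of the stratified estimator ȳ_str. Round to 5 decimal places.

0.85101

Var(ȳ_str) = Σₕ Wₕ²(1 − fₕ)sₕ²/nₕ with Wₕ = Nₕ/N, N = 46056.
18–34: Wₕ = 0.41944589; term = 0.41944589²·(1 − 0.16906512)·2860/3266 = 0.12801732.
55–64: Wₕ = 0.02590325; term = 0.02590325²·(1 − 0.06119028)·22200/73 = 0.19156499.
65+: Wₕ = 0.41047855; term = 0.41047855²·(1 − 0.05850304)·1910/1106 = 0.27395428.
35–54: Wₕ = 0.14417231; term = 0.14417231²·(1 − 0.13509036)·6520/897 = 0.13067413.
Sum = 0.72421072.
SE = √(0.72421072) = 0.85101.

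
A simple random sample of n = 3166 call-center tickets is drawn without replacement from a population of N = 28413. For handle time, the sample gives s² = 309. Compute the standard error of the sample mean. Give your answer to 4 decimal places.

Under SRS without replacement, Var(ȳ) = (1 − f)·s²/n with f = n/N = 3166/28413 = 0.11142787.
Var(ȳ) = (1 − 0.11142787)·309/3166 = 0.88857213·0.097599495 = 0.086724191.
SE(ȳ) = √(0.086724191) = 0.2945.

0.2945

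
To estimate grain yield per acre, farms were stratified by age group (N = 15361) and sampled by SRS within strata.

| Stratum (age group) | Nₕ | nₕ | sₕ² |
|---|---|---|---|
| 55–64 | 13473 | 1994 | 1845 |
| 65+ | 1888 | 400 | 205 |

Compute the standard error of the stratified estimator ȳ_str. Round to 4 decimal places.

Var(ȳ_str) = Σₕ Wₕ²(1 − fₕ)sₕ²/nₕ with Wₕ = Nₕ/N, N = 15361.
55–64: Wₕ = 0.87709134; term = 0.87709134²·(1 − 0.14799970)·1845/1994 = 0.60645782.
65+: Wₕ = 0.12290866; term = 0.12290866²·(1 − 0.21186441)·205/400 = 0.0061018259.
Sum = 0.61255965.
SE = √(0.61255965) = 0.7827.

0.7827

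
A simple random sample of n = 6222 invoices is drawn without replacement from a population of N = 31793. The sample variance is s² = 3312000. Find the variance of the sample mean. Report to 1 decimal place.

428.1

Under SRS without replacement, Var(ȳ) = (1 − f)·s²/n with f = n/N = 6222/31793 = 0.19570346.
Var(ȳ) = (1 − 0.19570346)·3312000/6222 = 0.80429654·532.30473 = 428.13085.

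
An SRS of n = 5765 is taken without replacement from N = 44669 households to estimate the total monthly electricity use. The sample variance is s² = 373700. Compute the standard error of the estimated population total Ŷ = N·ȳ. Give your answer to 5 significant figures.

Var(Ŷ) = N²·Var(ȳ) = N²·(1 − n/N)·s²/n.
f = 5765/44669 = 0.12906042; Var(ȳ) = 0.87093958·373700/5765 = 56.456222.
Var(Ŷ) = 44669² · 56.456222 = 1.126482 × 10^11.
SE(Ŷ) = √(1.126482 × 10^11) = 335630.

335630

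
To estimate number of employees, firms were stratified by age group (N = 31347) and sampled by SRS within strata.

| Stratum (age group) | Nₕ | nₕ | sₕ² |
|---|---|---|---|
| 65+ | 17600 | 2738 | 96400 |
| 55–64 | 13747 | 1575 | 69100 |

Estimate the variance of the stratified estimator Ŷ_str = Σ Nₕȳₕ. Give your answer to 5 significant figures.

Var(Ŷ_str) = Σₕ Nₕ²(1 − fₕ)sₕ²/nₕ.
65+: 17600²·(1 − 2738/17600)·96400/2738 = 9.2094462 × 10^9.
55–64: 13747²·(1 − 1575/13747)·69100/1575 = 7.3412052 × 10^9.
Sum = 1.6550651 × 10^10.

1.6551 × 10^10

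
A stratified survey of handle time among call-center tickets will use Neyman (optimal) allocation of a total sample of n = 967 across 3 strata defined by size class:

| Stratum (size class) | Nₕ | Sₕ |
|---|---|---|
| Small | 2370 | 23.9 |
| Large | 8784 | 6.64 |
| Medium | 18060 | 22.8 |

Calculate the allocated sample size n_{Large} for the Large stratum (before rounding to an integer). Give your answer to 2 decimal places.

Neyman allocation: nₕ = n·NₕSₕ / Σⱼ NⱼSⱼ.
Σ NⱼSⱼ = 2370·23.9 + 8784·6.64 + 18060·22.8 = 526736.76.
n_{Large} = 967·8784·6.64 / 526736.76 = 107.08.

107.08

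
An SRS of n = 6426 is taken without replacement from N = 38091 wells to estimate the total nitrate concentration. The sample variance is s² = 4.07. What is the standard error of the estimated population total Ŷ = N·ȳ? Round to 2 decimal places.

874.03

Var(Ŷ) = N²·Var(ȳ) = N²·(1 − n/N)·s²/n.
f = 6426/38091 = 0.16870127; Var(ȳ) = 0.83129873·4.07/6426 = 5.2651507 × 10^-4.
Var(Ŷ) = 38091² · (5.2651507 × 10^-4) = 763933.5.
SE(Ŷ) = √(763933.5) = 874.03.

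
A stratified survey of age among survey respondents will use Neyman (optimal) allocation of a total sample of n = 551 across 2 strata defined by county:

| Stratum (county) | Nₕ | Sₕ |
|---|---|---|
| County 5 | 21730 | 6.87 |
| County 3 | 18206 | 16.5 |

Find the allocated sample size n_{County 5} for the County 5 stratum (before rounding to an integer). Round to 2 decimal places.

182.92

Neyman allocation: nₕ = n·NₕSₕ / Σⱼ NⱼSⱼ.
Σ NⱼSⱼ = 21730·6.87 + 18206·16.5 = 449684.1.
n_{County 5} = 551·21730·6.87 / 449684.1 = 182.92.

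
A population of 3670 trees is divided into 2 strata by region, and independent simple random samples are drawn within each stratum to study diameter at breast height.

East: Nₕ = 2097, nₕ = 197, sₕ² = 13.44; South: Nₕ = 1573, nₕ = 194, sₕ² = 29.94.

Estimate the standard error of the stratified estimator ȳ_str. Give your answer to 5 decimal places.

Var(ȳ_str) = Σₕ Wₕ²(1 − fₕ)sₕ²/nₕ with Wₕ = Nₕ/N, N = 3670.
East: Wₕ = 0.57138965; term = 0.57138965²·(1 − 0.09394373)·13.44/197 = 0.020181477.
South: Wₕ = 0.42861035; term = 0.42861035²·(1 − 0.12333121)·29.94/194 = 0.024854837.
Sum = 0.045036314.
SE = √(0.045036314) = 0.21222.

0.21222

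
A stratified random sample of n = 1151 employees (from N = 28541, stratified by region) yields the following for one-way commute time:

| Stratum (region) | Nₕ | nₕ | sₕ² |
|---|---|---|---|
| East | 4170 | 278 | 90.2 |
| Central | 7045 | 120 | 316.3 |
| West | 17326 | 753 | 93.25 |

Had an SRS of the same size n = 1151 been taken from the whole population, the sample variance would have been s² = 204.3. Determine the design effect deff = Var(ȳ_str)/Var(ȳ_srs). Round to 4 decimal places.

1.2210

Var(ȳ_str) = Σ Wₕ²(1−fₕ)sₕ²/nₕ with Wₕ = Nₕ/28541:
  East: (4170/28541)²·(1−278/4170)·90.2/278 = 0.0064644601
  Central: (7045/28541)²·(1−120/7045)·316.3/120 = 0.157863
  West: (17326/28541)²·(1−753/17326)·93.25/753 = 0.043653084
  → Var(ȳ_str) = 0.20798054.
Var(ȳ_srs) = (1 − 1151/28541)·204.3/1151 = 0.1703397.
deff = 0.20798054 / 0.1703397 = 1.2210.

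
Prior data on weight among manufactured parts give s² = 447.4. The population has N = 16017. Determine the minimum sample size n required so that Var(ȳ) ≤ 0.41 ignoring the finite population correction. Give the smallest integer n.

1092

Without fpc, n₀ = s²/D = 447.4/0.41 = 1091.2195.
Rounding up, n = 1092.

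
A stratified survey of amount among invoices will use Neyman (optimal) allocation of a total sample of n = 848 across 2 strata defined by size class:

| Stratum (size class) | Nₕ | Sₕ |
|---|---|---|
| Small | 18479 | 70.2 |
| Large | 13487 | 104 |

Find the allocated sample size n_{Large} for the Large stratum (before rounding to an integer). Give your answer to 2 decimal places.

440.56

Neyman allocation: nₕ = n·NₕSₕ / Σⱼ NⱼSⱼ.
Σ NⱼSⱼ = 18479·70.2 + 13487·104 = 2.6998738 × 10^6.
n_{Large} = 848·13487·104 / (2.6998738 × 10^6) = 440.56.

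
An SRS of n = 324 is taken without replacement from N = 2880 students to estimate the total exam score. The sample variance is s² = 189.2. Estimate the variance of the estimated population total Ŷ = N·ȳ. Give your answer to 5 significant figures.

Var(Ŷ) = N²·Var(ȳ) = N²·(1 − n/N)·s²/n.
f = 324/2880 = 0.11250000; Var(ȳ) = 0.88750000·189.2/324 = 0.51825617.
Var(Ŷ) = 2880² · 0.51825617 = 4.298624 × 10^6.

4.2986 × 10^6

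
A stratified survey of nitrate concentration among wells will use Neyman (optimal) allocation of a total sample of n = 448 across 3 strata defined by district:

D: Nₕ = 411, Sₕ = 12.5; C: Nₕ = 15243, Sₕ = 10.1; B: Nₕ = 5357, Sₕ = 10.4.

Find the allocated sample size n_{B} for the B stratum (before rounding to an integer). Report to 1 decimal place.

116.2

Neyman allocation: nₕ = n·NₕSₕ / Σⱼ NⱼSⱼ.
Σ NⱼSⱼ = 411·12.5 + 15243·10.1 + 5357·10.4 = 214804.6.
n_{B} = 448·5357·10.4 / 214804.6 = 116.2.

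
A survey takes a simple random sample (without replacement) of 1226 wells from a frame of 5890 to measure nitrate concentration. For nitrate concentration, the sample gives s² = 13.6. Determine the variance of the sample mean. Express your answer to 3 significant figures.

Under SRS without replacement, Var(ȳ) = (1 − f)·s²/n with f = n/N = 1226/5890 = 0.20814941.
Var(ȳ) = (1 − 0.20814941)·13.6/1226 = 0.79185059·0.011092985 = 0.008783987.

0.00878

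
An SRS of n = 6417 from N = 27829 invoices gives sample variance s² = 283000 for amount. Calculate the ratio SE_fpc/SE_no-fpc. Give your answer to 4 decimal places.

0.8772

f = n/N = 6417/27829 = 0.23058680.
SE_no-fpc = √(s²/n) = 6.6409039; SE_fpc = √((1−f)s²/n) = 5.8251487.
Ratio = √(1−f) = 0.87716202.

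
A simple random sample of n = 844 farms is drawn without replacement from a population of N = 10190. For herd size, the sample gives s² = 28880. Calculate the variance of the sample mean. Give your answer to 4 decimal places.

Under SRS without replacement, Var(ȳ) = (1 − f)·s²/n with f = n/N = 844/10190 = 0.08282630.
Var(ȳ) = (1 − 0.08282630)·28880/844 = 0.91717370·34.218009 = 31.383858.

31.3839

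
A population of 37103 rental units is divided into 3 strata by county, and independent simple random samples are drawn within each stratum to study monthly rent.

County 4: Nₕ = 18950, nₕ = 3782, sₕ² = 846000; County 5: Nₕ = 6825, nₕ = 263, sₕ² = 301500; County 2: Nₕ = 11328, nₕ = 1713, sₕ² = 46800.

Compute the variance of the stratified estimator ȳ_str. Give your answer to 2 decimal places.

86.16

Var(ȳ_str) = Σₕ Wₕ²(1 − fₕ)sₕ²/nₕ with Wₕ = Nₕ/N, N = 37103.
County 4: Wₕ = 0.51074037; term = 0.51074037²·(1 − 0.19957784)·846000/3782 = 46.705532.
County 5: Wₕ = 0.18394739; term = 0.18394739²·(1 − 0.03853480)·301500/263 = 37.295153.
County 2: Wₕ = 0.30531224; term = 0.30531224²·(1 − 0.15121822)·46800/1713 = 2.1615882.
Sum = 86.162273.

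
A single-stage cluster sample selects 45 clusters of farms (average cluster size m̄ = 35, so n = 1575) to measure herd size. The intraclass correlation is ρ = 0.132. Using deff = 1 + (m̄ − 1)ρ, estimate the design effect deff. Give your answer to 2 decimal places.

5.49

deff = 1 + (35 − 1)·0.132 = 1 + 4.488 = 5.488.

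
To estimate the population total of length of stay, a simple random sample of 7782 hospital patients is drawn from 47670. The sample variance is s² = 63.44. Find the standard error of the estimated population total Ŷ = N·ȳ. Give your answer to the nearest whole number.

3937

Var(Ŷ) = N²·Var(ȳ) = N²·(1 − n/N)·s²/n.
f = 7782/47670 = 0.16324733; Var(ȳ) = 0.83675267·63.44/7782 = 0.00682133.
Var(Ŷ) = 47670² · 0.00682133 = 1.5500987 × 10^7.
SE(Ŷ) = √(1.5500987 × 10^7) = 3937.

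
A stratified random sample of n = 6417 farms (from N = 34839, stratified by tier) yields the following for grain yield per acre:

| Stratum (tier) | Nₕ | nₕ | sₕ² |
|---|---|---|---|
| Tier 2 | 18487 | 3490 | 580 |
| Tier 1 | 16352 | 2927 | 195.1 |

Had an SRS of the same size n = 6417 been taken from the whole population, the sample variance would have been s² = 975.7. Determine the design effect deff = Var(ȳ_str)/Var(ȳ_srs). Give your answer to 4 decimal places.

Var(ȳ_str) = Σ Wₕ²(1−fₕ)sₕ²/nₕ with Wₕ = Nₕ/34839:
  Tier 2: (18487/34839)²·(1−3490/18487)·580/3490 = 0.037961384
  Tier 1: (16352/34839)²·(1−2927/16352)·195.1/2927 = 0.012055587
  → Var(ȳ_str) = 0.050016971.
Var(ȳ_srs) = (1 − 6417/34839)·975.7/6417 = 0.12404327.
deff = 0.050016971 / 0.12404327 = 0.4032.

0.4032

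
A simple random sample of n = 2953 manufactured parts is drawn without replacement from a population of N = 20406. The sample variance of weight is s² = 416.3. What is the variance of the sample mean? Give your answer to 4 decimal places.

0.1206

Under SRS without replacement, Var(ȳ) = (1 − f)·s²/n with f = n/N = 2953/20406 = 0.14471234.
Var(ȳ) = (1 − 0.14471234)·416.3/2953 = 0.85528766·0.14097528 = 0.12057442.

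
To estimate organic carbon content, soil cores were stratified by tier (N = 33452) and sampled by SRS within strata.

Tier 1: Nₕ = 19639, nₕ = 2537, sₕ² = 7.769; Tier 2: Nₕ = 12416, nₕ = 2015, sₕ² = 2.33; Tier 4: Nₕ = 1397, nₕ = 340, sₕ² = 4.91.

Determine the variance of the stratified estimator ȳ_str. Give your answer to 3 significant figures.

Var(ȳ_str) = Σₕ Wₕ²(1 − fₕ)sₕ²/nₕ with Wₕ = Nₕ/N, N = 33452.
Tier 1: Wₕ = 0.58708000; term = 0.58708000²·(1 − 0.12918173)·7.769/2537 = 9.1910843 × 10^-4.
Tier 2: Wₕ = 0.37115868; term = 0.37115868²·(1 − 0.16229059)·2.33/2015 = 1.3344229 × 10^-4.
Tier 4: Wₕ = 0.04176133; term = 0.04176133²·(1 − 0.24337867)·4.91/340 = 1.9055914 × 10^-5.
Sum = 0.0010716066.

0.00107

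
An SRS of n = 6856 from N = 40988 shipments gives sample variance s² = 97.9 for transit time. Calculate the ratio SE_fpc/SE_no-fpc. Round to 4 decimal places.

0.9125

f = n/N = 6856/40988 = 0.16726847.
SE_no-fpc = √(s²/n) = 0.11949671; SE_fpc = √((1−f)s²/n) = 0.10904568.
Ratio = √(1−f) = 0.91254125.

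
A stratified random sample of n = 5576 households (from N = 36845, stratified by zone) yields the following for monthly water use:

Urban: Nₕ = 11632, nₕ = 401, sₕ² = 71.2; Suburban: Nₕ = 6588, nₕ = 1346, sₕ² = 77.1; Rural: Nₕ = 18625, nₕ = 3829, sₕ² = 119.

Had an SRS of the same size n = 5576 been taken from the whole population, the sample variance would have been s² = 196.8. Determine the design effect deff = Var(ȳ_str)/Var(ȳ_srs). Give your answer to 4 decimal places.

0.8297

Var(ȳ_str) = Σ Wₕ²(1−fₕ)sₕ²/nₕ with Wₕ = Nₕ/36845:
  Urban: (11632/36845)²·(1−401/11632)·71.2/401 = 0.01708643
  Suburban: (6588/36845)²·(1−1346/6588)·77.1/1346 = 0.0014571451
  Rural: (18625/36845)²·(1−3829/18625)·119/3829 = 0.0063087756
  → Var(ȳ_str) = 0.024852351.
Var(ȳ_srs) = (1 − 5576/36845)·196.8/5576 = 0.029952823.
deff = 0.024852351 / 0.029952823 = 0.8297.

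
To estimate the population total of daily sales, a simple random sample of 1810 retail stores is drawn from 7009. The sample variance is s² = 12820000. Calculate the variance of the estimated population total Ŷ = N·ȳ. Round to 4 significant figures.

2.581 × 10^11

Var(Ŷ) = N²·Var(ȳ) = N²·(1 − n/N)·s²/n.
f = 1810/7009 = 0.25823941; Var(ȳ) = 0.74176059·12820000/1810 = 5253.796.
Var(Ŷ) = 7009² · 5253.796 = 2.5809841 × 10^11.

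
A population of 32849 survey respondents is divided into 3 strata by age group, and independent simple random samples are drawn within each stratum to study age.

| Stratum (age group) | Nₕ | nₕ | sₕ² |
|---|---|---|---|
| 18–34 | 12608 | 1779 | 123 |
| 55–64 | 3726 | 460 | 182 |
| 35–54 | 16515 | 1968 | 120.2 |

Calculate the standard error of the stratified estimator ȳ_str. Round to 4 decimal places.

0.1637

Var(ȳ_str) = Σₕ Wₕ²(1 − fₕ)sₕ²/nₕ with Wₕ = Nₕ/N, N = 32849.
18–34: Wₕ = 0.38381686; term = 0.38381686²·(1 − 0.14110089)·123/1779 = 0.0087482143.
55–64: Wₕ = 0.11342811; term = 0.11342811²·(1 − 0.12345679)·182/460 = 0.0044619868.
35–54: Wₕ = 0.50275503; term = 0.50275503²·(1 − 0.11916440)·120.2/1968 = 0.013598377.
Sum = 0.026808578.
SE = √(0.026808578) = 0.1637.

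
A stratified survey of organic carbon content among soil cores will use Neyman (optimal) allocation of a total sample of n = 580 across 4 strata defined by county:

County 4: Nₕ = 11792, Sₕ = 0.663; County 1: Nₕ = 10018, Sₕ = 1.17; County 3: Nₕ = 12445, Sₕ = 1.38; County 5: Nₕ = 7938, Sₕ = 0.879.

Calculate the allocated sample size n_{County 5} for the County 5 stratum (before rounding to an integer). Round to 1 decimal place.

92.6

Neyman allocation: nₕ = n·NₕSₕ / Σⱼ NⱼSⱼ.
Σ NⱼSⱼ = 11792·0.663 + 10018·1.17 + 12445·1.38 + 7938·0.879 = 43690.758.
n_{County 5} = 580·7938·0.879 / 43690.758 = 92.6.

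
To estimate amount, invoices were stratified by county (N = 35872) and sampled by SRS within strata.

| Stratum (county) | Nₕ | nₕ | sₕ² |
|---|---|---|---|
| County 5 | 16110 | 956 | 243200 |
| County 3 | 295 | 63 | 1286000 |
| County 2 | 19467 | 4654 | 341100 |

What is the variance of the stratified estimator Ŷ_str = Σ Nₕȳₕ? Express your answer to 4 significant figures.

8.464 × 10^10

Var(Ŷ_str) = Σₕ Nₕ²(1 − fₕ)sₕ²/nₕ.
County 5: 16110²·(1 − 956/16110)·243200/956 = 6.2105277 × 10^10.
County 3: 295²·(1 − 63/295)·1286000/63 = 1.3970451 × 10^9.
County 2: 19467²·(1 − 4654/19467)·341100/4654 = 2.1134763 × 10^10.
Sum = 8.4637085 × 10^10.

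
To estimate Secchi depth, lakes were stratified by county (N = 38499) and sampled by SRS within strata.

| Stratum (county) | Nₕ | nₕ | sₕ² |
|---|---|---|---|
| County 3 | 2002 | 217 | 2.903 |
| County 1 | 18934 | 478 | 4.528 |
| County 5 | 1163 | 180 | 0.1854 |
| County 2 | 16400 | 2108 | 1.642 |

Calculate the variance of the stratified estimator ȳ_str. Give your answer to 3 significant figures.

0.00239

Var(ȳ_str) = Σₕ Wₕ²(1 − fₕ)sₕ²/nₕ with Wₕ = Nₕ/N, N = 38499.
County 3: Wₕ = 0.05200135; term = 0.05200135²·(1 − 0.10839161)·2.903/217 = 3.2254528 × 10^-5.
County 1: Wₕ = 0.49180498; term = 0.49180498²·(1 − 0.02524559)·4.528/478 = 0.0022333643.
County 5: Wₕ = 0.03020858; term = 0.03020858²·(1 − 0.15477214)·0.1854/180 = 7.9445913 × 10^-7.
County 2: Wₕ = 0.42598509; term = 0.42598509²·(1 − 0.12853659)·1.642/2108 = 1.2318009 × 10^-4.
Sum = 0.0023895934.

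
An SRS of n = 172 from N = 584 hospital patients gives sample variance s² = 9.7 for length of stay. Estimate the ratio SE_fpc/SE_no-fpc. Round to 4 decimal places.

0.8399

f = n/N = 172/584 = 0.29452055.
SE_no-fpc = √(s²/n) = 0.23747705; SE_fpc = √((1−f)s²/n) = 0.19946368.
Ratio = √(1−f) = 0.83992824.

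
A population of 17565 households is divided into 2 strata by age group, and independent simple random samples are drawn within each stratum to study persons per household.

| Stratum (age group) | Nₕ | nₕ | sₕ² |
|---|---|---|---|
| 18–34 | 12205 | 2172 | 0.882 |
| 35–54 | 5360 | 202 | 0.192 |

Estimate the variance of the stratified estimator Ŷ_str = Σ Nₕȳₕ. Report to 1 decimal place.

Var(Ŷ_str) = Σₕ Nₕ²(1 − fₕ)sₕ²/nₕ.
18–34: 12205²·(1 − 2172/12205)·0.882/2172 = 49725.294.
35–54: 5360²·(1 − 202/5360)·0.192/202 = 26278.223.
Sum = 76003.517.

76003.5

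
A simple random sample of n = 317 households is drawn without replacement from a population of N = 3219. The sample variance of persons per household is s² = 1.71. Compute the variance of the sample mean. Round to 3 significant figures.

Under SRS without replacement, Var(ȳ) = (1 − f)·s²/n with f = n/N = 317/3219 = 0.09847779.
Var(ȳ) = (1 − 0.09847779)·1.71/317 = 0.90152221·0.0053943218 = 0.0048631009.

0.00486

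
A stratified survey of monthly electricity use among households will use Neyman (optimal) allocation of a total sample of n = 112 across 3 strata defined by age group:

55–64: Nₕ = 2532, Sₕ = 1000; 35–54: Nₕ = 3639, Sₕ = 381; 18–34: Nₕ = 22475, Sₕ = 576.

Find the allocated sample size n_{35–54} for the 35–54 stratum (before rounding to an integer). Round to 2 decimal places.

Neyman allocation: nₕ = n·NₕSₕ / Σⱼ NⱼSⱼ.
Σ NⱼSⱼ = 2532·1000 + 3639·381 + 22475·576 = 1.6864059 × 10^7.
n_{35–54} = 112·3639·381 / (1.6864059 × 10^7) = 9.21.

9.21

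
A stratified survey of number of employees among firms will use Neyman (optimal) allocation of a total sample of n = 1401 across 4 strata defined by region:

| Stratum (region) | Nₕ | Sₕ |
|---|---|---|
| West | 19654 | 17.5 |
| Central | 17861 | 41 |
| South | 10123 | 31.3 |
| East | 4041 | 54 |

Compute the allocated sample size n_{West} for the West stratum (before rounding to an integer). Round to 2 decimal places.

Neyman allocation: nₕ = n·NₕSₕ / Σⱼ NⱼSⱼ.
Σ NⱼSⱼ = 19654·17.5 + 17861·41 + 10123·31.3 + 4041·54 = 1.6113099 × 10^6.
n_{West} = 1401·19654·17.5 / (1.6113099 × 10^6) = 299.05.

299.05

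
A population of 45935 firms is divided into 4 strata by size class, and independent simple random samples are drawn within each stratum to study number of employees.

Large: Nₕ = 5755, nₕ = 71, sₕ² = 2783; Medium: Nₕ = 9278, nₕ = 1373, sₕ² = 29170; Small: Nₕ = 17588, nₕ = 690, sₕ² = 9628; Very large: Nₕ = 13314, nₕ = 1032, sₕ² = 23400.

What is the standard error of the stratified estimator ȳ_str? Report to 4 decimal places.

Var(ȳ_str) = Σₕ Wₕ²(1 − fₕ)sₕ²/nₕ with Wₕ = Nₕ/N, N = 45935.
Large: Wₕ = 0.12528573; term = 0.12528573²·(1 − 0.01233710)·2783/71 = 0.60766862.
Medium: Wₕ = 0.20198106; term = 0.20198106²·(1 − 0.14798448)·29170/1373 = 0.73847312.
Small: Wₕ = 0.38288886; term = 0.38288886²·(1 − 0.03923129)·9628/690 = 1.9654016.
Very large: Wₕ = 0.28984435; term = 0.28984435²·(1 − 0.07751239)·23400/1032 = 1.7572209.
Sum = 5.0687642.
SE = √(5.0687642) = 2.2514.

2.2514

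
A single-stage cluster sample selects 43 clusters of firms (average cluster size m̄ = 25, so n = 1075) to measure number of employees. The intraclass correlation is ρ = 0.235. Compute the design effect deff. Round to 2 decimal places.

6.64

deff = 1 + (25 − 1)·0.235 = 1 + 5.64 = 6.64.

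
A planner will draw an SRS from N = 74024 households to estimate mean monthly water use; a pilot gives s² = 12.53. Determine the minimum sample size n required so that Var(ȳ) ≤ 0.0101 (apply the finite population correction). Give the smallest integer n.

Without fpc, n₀ = s²/D = 12.53/0.0101 = 1240.5941.
With fpc, (1 − n/N)·s²/n ≤ D requires n ≥ n₀/(1 + n₀/N) = 1240.5941/(1 + 1240.5941/74024) = 1220.1453.
Rounding up, n = 1221.

1221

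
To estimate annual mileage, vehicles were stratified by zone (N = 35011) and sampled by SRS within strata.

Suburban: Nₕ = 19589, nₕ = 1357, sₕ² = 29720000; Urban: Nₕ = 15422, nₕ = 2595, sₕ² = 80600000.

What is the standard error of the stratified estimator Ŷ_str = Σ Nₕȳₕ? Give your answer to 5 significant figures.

3.7371 × 10^6

Var(Ŷ_str) = Σₕ Nₕ²(1 − fₕ)sₕ²/nₕ.
Suburban: 19589²·(1 − 1357/19589)·29720000/1357 = 7.821959 × 10^12.
Urban: 15422²·(1 − 2595/15422)·80600000/2595 = 6.1441735 × 10^12.
Sum = 1.3966133 × 10^13.
SE = √(1.3966133 × 10^13) = 3.7371 × 10^6.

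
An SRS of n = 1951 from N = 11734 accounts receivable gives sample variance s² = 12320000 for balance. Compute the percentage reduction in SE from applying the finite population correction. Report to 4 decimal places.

8.6911

f = n/N = 1951/11734 = 0.16626896.
SE_no-fpc = √(s²/n) = 79.465152; SE_fpc = √((1−f)s²/n) = 72.558735.
Ratio = √(1−f) = 0.91308874. Reduction = 100·(1 − 0.91308874) = 8.6911%.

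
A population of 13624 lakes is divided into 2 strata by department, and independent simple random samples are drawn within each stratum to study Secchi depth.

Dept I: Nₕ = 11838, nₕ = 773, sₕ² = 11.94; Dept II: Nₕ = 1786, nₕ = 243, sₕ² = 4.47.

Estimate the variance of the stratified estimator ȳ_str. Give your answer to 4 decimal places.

0.0112

Var(ȳ_str) = Σₕ Wₕ²(1 − fₕ)sₕ²/nₕ with Wₕ = Nₕ/N, N = 13624.
Dept I: Wₕ = 0.86890781; term = 0.86890781²·(1 − 0.06529819)·11.94/773 = 0.010900472.
Dept II: Wₕ = 0.13109219; term = 0.13109219²·(1 − 0.13605823)·4.47/243 = 2.7311111 × 10^-4.
Sum = 0.011173583.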